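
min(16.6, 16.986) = 16.6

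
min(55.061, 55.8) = 55.061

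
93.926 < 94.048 True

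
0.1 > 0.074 True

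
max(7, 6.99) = 7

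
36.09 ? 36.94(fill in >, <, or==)<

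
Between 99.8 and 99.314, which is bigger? 99.8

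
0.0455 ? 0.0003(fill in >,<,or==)>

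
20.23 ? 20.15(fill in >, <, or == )>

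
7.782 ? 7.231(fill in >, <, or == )>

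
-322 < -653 False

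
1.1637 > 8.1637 False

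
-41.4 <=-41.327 True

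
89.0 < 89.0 False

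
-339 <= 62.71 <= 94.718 True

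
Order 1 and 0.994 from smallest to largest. 0.994, 1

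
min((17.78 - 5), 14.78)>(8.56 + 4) True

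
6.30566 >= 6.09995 True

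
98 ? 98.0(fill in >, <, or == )==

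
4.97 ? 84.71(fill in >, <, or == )<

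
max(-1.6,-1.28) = -1.28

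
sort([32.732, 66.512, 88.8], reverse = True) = [88.8, 66.512, 32.732]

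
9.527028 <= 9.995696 True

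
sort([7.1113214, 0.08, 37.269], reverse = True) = [37.269, 7.1113214, 0.08]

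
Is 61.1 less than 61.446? Yes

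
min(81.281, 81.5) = 81.281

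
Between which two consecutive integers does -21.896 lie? -22 and -21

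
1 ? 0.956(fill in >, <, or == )>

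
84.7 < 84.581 False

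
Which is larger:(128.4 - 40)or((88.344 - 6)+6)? (128.4 - 40)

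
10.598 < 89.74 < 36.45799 False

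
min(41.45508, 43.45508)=41.45508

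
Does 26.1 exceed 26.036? Yes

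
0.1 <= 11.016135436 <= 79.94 True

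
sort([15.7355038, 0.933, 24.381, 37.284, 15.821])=[0.933, 15.7355038, 15.821, 24.381, 37.284]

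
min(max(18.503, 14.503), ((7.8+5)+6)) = 18.503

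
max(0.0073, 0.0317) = 0.0317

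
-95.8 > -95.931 True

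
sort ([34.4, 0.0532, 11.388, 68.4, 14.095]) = [0.0532, 11.388, 14.095, 34.4, 68.4]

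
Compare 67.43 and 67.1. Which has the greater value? 67.43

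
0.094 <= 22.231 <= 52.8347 True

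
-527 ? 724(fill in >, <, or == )<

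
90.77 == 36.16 False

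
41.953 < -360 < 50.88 False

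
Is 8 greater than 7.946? Yes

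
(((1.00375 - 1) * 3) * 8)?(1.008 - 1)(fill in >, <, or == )>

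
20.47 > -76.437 True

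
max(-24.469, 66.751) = 66.751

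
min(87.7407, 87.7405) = 87.7405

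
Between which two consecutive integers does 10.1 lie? 10 and 11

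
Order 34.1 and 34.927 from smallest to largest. 34.1, 34.927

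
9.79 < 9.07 False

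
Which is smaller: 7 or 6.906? 6.906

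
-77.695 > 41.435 False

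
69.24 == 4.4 False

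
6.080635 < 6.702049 True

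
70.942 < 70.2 False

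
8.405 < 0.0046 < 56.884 False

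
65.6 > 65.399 True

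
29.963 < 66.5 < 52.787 False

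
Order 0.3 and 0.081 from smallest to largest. 0.081, 0.3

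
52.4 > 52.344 True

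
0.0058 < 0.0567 True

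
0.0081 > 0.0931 False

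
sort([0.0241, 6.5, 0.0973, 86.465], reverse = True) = [86.465, 6.5, 0.0973, 0.0241]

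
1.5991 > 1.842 False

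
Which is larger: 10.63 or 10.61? 10.63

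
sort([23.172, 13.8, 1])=[1, 13.8, 23.172]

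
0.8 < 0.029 False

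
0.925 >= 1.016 False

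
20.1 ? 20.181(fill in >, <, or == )<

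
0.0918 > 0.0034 True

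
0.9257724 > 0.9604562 False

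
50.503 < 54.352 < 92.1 True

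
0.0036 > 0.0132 False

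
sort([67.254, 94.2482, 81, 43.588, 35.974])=[35.974, 43.588, 67.254, 81, 94.2482]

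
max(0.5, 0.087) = 0.5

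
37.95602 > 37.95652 False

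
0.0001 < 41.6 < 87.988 True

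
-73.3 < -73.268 True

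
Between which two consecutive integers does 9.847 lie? 9 and 10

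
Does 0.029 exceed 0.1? No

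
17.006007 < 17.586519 True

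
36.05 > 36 True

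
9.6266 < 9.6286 True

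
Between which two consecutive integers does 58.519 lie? 58 and 59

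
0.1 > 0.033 True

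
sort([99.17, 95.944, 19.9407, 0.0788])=[0.0788, 19.9407, 95.944, 99.17]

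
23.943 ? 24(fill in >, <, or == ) <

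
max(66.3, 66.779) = 66.779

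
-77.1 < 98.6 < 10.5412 False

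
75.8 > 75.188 True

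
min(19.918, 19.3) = 19.3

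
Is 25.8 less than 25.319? No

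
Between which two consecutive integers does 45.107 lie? 45 and 46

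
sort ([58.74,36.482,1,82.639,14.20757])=[1,14.20757,36.482,58.74,82.639]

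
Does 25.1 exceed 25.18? No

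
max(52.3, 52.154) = 52.3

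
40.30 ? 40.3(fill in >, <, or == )==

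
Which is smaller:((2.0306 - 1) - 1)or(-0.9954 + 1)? (-0.9954 + 1)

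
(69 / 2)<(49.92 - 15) True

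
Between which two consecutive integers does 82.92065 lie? 82 and 83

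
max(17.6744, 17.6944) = 17.6944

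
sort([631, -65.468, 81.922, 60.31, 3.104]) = [-65.468, 3.104, 60.31, 81.922, 631]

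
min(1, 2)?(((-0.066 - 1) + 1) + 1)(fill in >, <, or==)>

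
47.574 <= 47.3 False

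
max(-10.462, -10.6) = -10.462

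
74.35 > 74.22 True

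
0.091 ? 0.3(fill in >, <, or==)<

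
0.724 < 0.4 False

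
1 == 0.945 False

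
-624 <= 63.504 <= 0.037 False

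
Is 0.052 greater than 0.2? No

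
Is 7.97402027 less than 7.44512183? No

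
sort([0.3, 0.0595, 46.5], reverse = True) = [46.5, 0.3, 0.0595]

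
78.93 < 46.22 False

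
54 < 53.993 False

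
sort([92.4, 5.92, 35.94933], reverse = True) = [92.4, 35.94933, 5.92]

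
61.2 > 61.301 False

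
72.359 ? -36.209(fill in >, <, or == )>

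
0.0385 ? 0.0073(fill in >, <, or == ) >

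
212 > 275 False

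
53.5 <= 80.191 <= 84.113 True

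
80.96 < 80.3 False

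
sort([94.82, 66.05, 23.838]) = [23.838, 66.05, 94.82]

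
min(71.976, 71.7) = 71.7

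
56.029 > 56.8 False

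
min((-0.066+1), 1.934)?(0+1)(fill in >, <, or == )<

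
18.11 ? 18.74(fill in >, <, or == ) <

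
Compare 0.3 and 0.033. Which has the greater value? 0.3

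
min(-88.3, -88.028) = -88.3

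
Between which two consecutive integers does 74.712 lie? 74 and 75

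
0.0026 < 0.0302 True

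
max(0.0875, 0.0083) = 0.0875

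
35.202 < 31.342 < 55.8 False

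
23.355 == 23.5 False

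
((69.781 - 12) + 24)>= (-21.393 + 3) True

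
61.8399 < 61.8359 False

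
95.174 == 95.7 False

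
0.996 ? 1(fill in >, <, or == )<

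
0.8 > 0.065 True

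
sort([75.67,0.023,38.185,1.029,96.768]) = [0.023,1.029,38.185,75.67,96.768]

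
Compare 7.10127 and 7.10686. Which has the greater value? 7.10686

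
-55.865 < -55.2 True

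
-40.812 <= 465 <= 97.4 False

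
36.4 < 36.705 True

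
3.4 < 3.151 False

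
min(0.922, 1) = 0.922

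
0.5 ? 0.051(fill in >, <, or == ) >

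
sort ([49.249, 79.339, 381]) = [49.249, 79.339, 381]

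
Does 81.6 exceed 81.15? Yes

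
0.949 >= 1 False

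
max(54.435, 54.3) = 54.435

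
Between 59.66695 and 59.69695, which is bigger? 59.69695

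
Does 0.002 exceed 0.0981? No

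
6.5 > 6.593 False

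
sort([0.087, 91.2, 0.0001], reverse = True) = [91.2, 0.087, 0.0001]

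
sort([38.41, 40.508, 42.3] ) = [38.41, 40.508, 42.3]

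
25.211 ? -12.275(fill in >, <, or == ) >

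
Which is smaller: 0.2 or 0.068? 0.068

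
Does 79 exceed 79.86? No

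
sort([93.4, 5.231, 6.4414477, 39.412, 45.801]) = [5.231, 6.4414477, 39.412, 45.801, 93.4]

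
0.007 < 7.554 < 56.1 True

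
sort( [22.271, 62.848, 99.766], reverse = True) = [99.766, 62.848, 22.271]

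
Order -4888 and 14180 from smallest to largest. -4888, 14180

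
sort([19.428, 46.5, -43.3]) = [-43.3, 19.428, 46.5]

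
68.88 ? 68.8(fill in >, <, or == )>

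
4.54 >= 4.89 False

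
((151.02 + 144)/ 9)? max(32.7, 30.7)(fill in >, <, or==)>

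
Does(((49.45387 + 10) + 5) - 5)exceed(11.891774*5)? No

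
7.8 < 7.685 False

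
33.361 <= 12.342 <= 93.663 False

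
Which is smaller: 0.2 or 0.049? 0.049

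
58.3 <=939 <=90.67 False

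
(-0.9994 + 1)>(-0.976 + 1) False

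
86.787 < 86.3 False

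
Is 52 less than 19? No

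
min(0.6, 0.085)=0.085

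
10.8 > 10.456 True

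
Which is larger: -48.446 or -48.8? -48.446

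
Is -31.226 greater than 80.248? No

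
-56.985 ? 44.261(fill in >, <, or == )<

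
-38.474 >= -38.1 False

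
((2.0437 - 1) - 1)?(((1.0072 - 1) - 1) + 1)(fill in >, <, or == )>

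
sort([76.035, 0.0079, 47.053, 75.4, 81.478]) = [0.0079, 47.053, 75.4, 76.035, 81.478]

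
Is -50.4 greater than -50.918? Yes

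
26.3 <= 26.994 True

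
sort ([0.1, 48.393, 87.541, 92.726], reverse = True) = [92.726, 87.541, 48.393, 0.1]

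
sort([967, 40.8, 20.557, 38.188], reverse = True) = [967, 40.8, 38.188, 20.557]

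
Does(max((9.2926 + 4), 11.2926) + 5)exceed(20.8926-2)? No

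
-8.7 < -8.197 True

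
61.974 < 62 True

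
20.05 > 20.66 False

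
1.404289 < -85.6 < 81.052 False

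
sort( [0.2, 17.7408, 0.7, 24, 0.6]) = [0.2, 0.6, 0.7, 17.7408, 24]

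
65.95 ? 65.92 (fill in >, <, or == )>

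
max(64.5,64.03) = 64.5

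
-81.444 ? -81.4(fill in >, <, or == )<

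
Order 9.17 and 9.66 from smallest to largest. 9.17, 9.66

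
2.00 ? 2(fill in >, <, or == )==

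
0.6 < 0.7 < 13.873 True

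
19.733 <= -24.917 False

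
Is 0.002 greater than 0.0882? No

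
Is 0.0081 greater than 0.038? No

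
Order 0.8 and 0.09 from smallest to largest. 0.09, 0.8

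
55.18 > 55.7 False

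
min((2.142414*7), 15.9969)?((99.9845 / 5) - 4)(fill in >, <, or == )<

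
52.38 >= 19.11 True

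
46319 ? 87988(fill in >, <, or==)<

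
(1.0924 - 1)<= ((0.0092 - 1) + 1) False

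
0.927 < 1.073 True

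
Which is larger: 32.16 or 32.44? 32.44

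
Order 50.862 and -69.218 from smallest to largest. -69.218, 50.862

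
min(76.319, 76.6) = 76.319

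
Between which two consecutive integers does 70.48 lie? 70 and 71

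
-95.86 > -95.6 False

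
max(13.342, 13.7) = 13.7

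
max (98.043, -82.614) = 98.043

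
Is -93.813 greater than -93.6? No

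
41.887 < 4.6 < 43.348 False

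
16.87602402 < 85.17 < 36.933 False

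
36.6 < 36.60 False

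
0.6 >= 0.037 True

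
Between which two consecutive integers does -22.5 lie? -23 and -22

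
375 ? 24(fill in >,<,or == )>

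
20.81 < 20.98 True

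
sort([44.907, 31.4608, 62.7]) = [31.4608, 44.907, 62.7]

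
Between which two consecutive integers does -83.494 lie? -84 and -83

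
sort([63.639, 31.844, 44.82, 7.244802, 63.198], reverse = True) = [63.639, 63.198, 44.82, 31.844, 7.244802]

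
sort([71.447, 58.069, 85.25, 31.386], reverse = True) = [85.25, 71.447, 58.069, 31.386]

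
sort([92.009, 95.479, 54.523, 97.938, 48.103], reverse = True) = [97.938, 95.479, 92.009, 54.523, 48.103]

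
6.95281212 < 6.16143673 False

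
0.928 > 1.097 False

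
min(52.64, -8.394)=-8.394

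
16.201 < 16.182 False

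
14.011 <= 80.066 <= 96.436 True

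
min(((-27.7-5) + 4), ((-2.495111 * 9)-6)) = -28.7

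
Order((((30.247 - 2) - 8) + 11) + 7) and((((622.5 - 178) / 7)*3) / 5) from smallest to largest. ((((622.5 - 178) / 7)*3) / 5), ((((30.247 - 2) - 8) + 11) + 7)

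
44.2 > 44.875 False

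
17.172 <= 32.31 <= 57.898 True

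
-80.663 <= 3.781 True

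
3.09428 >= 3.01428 True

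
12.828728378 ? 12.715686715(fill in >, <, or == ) >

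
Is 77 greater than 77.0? No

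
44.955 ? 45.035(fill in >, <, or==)<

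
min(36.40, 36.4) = 36.40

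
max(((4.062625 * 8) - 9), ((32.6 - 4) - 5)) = 23.6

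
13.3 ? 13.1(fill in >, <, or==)>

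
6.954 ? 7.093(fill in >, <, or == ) <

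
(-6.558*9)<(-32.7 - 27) False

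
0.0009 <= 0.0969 True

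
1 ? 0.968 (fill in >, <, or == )>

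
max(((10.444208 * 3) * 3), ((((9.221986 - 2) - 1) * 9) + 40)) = 95.997874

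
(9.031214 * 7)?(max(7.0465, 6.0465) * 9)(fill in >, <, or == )<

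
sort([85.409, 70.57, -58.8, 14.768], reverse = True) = [85.409, 70.57, 14.768, -58.8]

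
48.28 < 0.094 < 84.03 False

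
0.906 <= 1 True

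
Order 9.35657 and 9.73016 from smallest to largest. 9.35657, 9.73016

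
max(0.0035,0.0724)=0.0724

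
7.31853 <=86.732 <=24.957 False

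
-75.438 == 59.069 False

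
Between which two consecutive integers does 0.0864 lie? 0 and 1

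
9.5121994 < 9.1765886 False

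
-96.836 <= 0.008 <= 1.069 True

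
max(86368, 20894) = 86368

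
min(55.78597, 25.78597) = 25.78597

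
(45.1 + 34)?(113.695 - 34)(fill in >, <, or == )<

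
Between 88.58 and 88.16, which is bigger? 88.58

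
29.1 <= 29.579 True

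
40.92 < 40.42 False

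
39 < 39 False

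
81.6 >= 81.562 True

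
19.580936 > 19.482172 True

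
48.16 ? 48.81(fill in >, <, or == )<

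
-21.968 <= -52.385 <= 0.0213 False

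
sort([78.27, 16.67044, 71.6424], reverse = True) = [78.27, 71.6424, 16.67044]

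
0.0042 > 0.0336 False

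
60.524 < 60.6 True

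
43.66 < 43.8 True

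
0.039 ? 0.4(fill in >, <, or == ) <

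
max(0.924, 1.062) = 1.062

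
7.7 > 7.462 True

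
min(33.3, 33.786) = 33.3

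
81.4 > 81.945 False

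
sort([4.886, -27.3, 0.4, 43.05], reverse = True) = [43.05, 4.886, 0.4, -27.3]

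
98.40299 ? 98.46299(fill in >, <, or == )<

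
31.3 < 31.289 False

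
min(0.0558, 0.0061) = 0.0061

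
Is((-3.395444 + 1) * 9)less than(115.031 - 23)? Yes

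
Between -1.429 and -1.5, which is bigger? -1.429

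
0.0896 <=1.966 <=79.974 True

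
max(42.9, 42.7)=42.9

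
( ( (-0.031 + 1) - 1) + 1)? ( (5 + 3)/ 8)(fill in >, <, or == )<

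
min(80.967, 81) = 80.967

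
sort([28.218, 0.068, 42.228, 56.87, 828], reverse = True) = [828, 56.87, 42.228, 28.218, 0.068]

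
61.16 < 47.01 False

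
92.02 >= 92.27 False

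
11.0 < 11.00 False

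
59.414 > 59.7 False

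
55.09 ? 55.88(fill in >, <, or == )<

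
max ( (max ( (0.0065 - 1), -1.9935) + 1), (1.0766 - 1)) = 0.0766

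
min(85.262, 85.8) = 85.262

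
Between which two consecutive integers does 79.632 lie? 79 and 80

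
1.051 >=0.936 True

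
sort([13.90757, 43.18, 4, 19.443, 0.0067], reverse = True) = [43.18, 19.443, 13.90757, 4, 0.0067]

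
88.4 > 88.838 False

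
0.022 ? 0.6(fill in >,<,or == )<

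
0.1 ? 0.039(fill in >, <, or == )>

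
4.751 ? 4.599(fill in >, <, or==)>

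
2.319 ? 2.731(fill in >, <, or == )<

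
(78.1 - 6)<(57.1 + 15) False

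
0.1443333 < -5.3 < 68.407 False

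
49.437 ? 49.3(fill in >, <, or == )>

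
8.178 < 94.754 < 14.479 False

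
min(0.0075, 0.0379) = 0.0075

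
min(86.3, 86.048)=86.048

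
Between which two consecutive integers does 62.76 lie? 62 and 63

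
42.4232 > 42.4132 True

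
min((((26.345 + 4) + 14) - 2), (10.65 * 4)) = 42.345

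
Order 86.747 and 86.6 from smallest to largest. 86.6, 86.747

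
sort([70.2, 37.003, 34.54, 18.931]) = [18.931, 34.54, 37.003, 70.2]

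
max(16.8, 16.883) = 16.883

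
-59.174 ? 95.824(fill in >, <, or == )<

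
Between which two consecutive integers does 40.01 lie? 40 and 41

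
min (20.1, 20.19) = 20.1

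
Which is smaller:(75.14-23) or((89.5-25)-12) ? (75.14-23)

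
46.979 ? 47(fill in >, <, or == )<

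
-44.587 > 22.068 False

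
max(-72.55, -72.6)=-72.55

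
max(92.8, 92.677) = 92.8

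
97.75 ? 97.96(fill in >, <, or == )<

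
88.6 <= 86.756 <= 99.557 False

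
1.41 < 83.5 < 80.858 False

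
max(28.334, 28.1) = 28.334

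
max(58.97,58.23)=58.97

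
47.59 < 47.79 True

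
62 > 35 True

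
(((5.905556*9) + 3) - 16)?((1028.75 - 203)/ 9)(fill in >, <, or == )<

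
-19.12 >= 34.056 False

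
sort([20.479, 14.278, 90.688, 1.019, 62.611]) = [1.019, 14.278, 20.479, 62.611, 90.688]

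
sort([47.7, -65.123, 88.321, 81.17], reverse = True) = [88.321, 81.17, 47.7, -65.123]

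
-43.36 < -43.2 True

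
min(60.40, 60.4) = 60.40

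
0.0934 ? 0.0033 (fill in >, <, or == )>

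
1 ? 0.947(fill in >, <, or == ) >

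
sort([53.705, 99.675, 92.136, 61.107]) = [53.705, 61.107, 92.136, 99.675]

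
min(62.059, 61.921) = 61.921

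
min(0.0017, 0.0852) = 0.0017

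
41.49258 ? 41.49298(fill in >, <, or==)<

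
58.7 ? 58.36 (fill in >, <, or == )>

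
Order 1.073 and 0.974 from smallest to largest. 0.974, 1.073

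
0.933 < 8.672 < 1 False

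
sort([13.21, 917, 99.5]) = [13.21, 99.5, 917]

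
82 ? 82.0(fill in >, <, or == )==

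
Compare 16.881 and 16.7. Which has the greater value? 16.881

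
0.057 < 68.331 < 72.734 True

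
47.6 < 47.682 True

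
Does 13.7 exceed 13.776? No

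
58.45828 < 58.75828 True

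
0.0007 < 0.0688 True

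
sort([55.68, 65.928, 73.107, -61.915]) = [-61.915, 55.68, 65.928, 73.107]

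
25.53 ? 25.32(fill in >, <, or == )>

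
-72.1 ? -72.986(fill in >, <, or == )>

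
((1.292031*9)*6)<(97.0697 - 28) False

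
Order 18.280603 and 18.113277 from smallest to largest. 18.113277, 18.280603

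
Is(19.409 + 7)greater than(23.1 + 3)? Yes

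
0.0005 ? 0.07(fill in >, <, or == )<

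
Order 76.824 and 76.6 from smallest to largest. 76.6, 76.824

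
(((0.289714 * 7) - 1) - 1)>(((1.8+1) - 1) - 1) False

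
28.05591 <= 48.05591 True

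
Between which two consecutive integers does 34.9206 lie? 34 and 35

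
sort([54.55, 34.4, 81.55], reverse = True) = [81.55, 54.55, 34.4]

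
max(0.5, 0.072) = 0.5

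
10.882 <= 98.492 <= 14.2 False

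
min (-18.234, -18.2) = -18.234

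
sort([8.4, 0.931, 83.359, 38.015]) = [0.931, 8.4, 38.015, 83.359]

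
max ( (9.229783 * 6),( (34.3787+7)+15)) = 56.3787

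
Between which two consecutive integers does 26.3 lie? 26 and 27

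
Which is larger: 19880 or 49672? 49672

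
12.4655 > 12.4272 True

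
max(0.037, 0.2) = 0.2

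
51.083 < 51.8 True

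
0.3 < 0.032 False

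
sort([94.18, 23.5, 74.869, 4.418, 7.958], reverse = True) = [94.18, 74.869, 23.5, 7.958, 4.418]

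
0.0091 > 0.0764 False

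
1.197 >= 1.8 False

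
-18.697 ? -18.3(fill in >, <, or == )<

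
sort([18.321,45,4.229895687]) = [4.229895687,18.321,45]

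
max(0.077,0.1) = 0.1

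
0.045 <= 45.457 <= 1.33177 False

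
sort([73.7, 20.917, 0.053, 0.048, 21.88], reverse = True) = [73.7, 21.88, 20.917, 0.053, 0.048]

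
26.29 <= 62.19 True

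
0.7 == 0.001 False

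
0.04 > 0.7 False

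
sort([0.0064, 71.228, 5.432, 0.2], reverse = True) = [71.228, 5.432, 0.2, 0.0064]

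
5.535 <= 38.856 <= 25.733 False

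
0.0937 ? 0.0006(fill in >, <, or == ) >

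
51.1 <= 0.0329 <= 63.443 False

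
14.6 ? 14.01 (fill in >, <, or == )>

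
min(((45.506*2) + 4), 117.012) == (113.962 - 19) False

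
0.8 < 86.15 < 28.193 False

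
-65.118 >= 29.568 False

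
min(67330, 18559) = 18559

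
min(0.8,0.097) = 0.097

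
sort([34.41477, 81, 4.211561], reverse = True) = [81, 34.41477, 4.211561]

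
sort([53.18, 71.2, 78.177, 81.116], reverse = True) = [81.116, 78.177, 71.2, 53.18]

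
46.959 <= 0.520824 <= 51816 False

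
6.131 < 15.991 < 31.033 True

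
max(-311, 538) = 538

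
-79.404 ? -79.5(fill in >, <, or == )>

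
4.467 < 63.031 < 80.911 True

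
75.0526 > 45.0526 True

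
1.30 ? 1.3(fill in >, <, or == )==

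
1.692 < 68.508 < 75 True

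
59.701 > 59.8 False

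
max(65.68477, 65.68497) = 65.68497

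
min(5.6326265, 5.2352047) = 5.2352047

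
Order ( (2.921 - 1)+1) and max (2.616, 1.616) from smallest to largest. max (2.616, 1.616), ( (2.921 - 1)+1)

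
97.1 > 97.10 False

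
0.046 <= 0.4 True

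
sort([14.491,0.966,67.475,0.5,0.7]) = [0.5,0.7,0.966,14.491,67.475]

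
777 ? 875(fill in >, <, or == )<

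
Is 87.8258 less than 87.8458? Yes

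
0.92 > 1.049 False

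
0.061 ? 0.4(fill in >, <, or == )<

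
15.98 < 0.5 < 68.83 False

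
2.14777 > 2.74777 False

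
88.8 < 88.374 False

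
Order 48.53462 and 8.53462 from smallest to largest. 8.53462, 48.53462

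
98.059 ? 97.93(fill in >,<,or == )>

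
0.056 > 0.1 False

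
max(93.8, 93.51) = 93.8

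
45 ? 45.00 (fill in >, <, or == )==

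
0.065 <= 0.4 True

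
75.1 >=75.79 False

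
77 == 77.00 True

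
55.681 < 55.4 False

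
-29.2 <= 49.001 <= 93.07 True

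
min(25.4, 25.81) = 25.4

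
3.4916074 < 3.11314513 False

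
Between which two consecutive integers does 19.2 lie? 19 and 20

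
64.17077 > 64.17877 False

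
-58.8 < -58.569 True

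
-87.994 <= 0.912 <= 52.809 True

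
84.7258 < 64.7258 False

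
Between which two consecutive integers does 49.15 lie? 49 and 50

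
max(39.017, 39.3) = 39.3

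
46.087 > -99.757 True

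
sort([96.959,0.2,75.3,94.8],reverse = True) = [96.959,94.8,75.3,0.2]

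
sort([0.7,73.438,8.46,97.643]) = [0.7,8.46,73.438,97.643]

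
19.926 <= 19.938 True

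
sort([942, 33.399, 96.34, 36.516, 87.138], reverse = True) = [942, 96.34, 87.138, 36.516, 33.399]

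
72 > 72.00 False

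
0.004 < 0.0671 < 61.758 True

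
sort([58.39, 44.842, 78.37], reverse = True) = [78.37, 58.39, 44.842]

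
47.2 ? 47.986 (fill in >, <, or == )<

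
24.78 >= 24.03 True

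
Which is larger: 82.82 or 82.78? 82.82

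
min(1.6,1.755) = 1.6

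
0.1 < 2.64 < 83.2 True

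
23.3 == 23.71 False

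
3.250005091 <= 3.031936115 False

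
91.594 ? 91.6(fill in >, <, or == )<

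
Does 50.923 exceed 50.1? Yes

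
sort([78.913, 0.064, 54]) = [0.064, 54, 78.913]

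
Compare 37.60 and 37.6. They are equal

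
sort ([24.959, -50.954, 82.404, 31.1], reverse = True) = [82.404, 31.1, 24.959, -50.954]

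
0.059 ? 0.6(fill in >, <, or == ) <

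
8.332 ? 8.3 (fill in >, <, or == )>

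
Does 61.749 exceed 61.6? Yes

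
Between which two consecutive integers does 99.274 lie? 99 and 100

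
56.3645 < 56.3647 True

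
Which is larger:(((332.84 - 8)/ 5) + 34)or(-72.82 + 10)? (((332.84 - 8)/ 5) + 34)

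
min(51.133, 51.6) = 51.133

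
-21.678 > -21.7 True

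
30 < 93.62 True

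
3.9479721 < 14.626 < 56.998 True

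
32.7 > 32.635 True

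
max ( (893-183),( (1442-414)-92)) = 936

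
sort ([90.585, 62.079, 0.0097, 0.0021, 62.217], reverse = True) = [90.585, 62.217, 62.079, 0.0097, 0.0021]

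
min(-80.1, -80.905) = -80.905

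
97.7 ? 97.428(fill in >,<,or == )>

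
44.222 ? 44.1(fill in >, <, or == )>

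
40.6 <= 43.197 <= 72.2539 True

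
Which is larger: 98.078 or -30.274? 98.078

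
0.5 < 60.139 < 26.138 False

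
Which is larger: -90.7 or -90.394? -90.394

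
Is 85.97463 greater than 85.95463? Yes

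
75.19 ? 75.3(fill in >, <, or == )<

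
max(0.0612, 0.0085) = 0.0612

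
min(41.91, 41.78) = 41.78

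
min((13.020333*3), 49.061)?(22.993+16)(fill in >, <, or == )>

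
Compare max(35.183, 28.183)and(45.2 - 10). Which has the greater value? (45.2 - 10)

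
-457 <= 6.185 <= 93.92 True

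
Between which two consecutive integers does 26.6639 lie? 26 and 27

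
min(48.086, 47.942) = 47.942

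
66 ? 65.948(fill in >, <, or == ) >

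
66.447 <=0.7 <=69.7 False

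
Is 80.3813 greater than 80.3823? No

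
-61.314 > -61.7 True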